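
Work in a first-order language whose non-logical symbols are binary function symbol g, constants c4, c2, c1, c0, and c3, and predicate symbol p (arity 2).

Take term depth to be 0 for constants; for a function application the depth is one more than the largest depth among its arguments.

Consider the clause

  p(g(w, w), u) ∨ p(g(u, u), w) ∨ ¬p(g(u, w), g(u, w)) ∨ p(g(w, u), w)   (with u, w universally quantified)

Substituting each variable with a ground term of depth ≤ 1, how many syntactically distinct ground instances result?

Ground terms of depth ≤ 1:
  If N_k denotes the number of depth-≤k ground terms, the 5 constants give N_0 = 5, and each function symbol of arity r contributes N_{k-1}^r new terms at level k: N_k = 5 + N_{k-1}^2.
  N_0 = 5
  N_1 = 5 + 5^2 = 30
So there are 30 ground terms available for substitution.
Each of u, w ranges independently over the available ground terms, and distinct assignments produce distinct instances.
Number of ground instances = 30^2 = 900.

900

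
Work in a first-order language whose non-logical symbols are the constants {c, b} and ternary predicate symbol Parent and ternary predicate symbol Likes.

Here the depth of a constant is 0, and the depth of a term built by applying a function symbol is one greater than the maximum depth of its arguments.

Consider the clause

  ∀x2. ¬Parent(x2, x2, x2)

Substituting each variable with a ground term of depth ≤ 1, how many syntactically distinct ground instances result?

Ground terms of depth ≤ 1:
  With no function symbols every ground term is a constant, so there are exactly 2 ground terms at every depth bound.
  N_0 = 2
  N_1 = 2
  Explicitly: c, b.
So there are 2 ground terms available for substitution.
The body mentions the single quantified variable x2; since ground terms form a free algebra, no two substitutions collapse to the same formula.
Number of ground instances = 2.

2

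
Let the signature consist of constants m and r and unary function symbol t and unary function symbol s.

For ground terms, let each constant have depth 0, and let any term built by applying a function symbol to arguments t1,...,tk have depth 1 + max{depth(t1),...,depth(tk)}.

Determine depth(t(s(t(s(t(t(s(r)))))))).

7

depth(s(r)) = 1 + depth(r) = 1 + 0 = 1
depth(t(s(r))) = 1 + depth(s(r)) = 1 + 1 = 2
depth(t(t(s(r)))) = 1 + depth(t(s(r))) = 1 + 2 = 3
depth(s(t(t(s(r))))) = 1 + depth(t(t(s(r)))) = 1 + 3 = 4
depth(t(s(t(t(s(r)))))) = 1 + depth(s(t(t(s(r))))) = 1 + 4 = 5
depth(s(t(s(t(t(s(r))))))) = 1 + depth(t(s(t(t(s(r)))))) = 1 + 5 = 6
depth(t(s(t(s(t(t(s(r)))))))) = 1 + depth(s(t(s(t(t(s(r))))))) = 1 + 6 = 7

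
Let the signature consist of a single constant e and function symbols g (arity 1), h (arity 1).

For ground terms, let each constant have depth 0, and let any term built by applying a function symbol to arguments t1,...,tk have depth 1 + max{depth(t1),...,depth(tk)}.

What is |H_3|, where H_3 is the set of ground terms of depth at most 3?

If N_k denotes the number of depth-≤k ground terms, the 1 constant gives N_0 = 1, and each function symbol of arity r contributes N_{k-1}^r new terms at level k: N_k = 1 + N_{k-1} + N_{k-1}.
N_0 = 1
N_1 = 1 + 1 + 1 = 3
N_2 = 1 + 3 + 3 = 7
N_3 = 1 + 7 + 7 = 15

15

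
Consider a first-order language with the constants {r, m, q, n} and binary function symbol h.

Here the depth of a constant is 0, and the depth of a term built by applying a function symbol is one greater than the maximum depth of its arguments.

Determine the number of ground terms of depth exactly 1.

Let N_k count ground terms of depth at most k. Each non-constant term of depth ≤ k is some function symbol applied to depth-≤(k−1) arguments, giving N_k = 4 + N_{k-1}^2.
N_0 = 4
N_1 = 4 + 4^2 = 20
Terms of depth exactly 1: N_1 − N_0 = 20 − 4 = 16.

16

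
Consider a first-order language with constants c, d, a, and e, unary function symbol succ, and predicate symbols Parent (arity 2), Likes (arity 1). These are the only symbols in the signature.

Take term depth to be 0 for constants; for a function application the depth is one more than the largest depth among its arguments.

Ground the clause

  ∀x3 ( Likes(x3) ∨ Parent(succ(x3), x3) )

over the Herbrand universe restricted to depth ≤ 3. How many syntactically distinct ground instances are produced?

Ground terms of depth ≤ 3:
  If N_k denotes the number of depth-≤k ground terms, the 4 constants give N_0 = 4, and each function symbol of arity r contributes N_{k-1}^r new terms at level k: N_k = 4 + N_{k-1}.
  N_0 = 4
  N_1 = 4 + 4 = 8
  N_2 = 4 + 8 = 12
  N_3 = 4 + 12 = 16
So there are 16 ground terms available for substitution.
There is 1 variable to instantiate (x3),  occurring in at least one literal, so different choices give different ground instances.
Number of ground instances = 16.

16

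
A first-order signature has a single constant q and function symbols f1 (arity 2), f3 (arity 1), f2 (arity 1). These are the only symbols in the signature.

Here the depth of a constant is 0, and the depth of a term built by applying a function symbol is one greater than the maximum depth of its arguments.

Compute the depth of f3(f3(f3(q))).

3

depth(f3(q)) = 1 + depth(q) = 1 + 0 = 1
depth(f3(f3(q))) = 1 + depth(f3(q)) = 1 + 1 = 2
depth(f3(f3(f3(q)))) = 1 + depth(f3(f3(q))) = 1 + 2 = 3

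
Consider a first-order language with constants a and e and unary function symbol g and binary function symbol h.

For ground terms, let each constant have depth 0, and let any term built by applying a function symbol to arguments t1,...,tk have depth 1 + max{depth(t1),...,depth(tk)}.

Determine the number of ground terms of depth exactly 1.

6

Count level by level. With function symbols g/1, h/2, the terms of depth ≤ k are the 2 constants together with each function applied to depth-≤(k−1) tuples, so N_k = 2 + N_{k-1} + N_{k-1}^2.
N_0 = 2
N_1 = 2 + 2 + 2^2 = 8
Terms of depth exactly 1: N_1 − N_0 = 8 − 2 = 6.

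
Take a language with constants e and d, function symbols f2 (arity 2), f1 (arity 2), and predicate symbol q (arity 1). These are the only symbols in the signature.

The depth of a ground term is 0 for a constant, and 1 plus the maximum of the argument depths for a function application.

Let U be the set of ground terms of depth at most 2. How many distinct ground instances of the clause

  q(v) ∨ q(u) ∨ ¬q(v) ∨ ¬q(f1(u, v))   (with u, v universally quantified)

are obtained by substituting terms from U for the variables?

40804

Ground terms of depth ≤ 2:
  Write N_k for the number of ground terms of depth ≤ k. A term of depth ≤ k is either a constant or a function symbol applied to arguments of depth ≤ k−1, so N_k = 2 + N_{k-1}^2 + N_{k-1}^2.
  N_0 = 2
  N_1 = 2 + 2^2 + 2^2 = 10
  N_2 = 2 + 10^2 + 10^2 = 202
So there are 202 ground terms available for substitution.
The clause has 2 distinct variables (u, v), each appearing in the body. In the free term algebra distinct substitutions yield syntactically distinct ground instances.
Number of ground instances = 202^2 = 40804.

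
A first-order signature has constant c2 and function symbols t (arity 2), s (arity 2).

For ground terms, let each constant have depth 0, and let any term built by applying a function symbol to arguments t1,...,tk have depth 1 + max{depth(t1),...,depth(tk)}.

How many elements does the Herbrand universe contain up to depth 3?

Let N_k count ground terms of depth at most k. Each non-constant term of depth ≤ k is some function symbol applied to depth-≤(k−1) arguments, giving N_k = 1 + N_{k-1}^2 + N_{k-1}^2.
N_0 = 1
N_1 = 1 + 1^2 + 1^2 = 3
N_2 = 1 + 3^2 + 3^2 = 19
N_3 = 1 + 19^2 + 19^2 = 723

723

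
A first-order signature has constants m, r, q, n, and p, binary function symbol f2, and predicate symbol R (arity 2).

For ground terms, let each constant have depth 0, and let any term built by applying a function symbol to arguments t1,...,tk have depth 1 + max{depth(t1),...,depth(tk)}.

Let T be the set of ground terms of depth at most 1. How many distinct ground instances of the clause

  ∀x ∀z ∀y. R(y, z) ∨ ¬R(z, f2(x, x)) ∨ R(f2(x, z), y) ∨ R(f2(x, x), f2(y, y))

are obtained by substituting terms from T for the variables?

Ground terms of depth ≤ 1:
  If N_k denotes the number of depth-≤k ground terms, the 5 constants give N_0 = 5, and each function symbol of arity r contributes N_{k-1}^r new terms at level k: N_k = 5 + N_{k-1}^2.
  N_0 = 5
  N_1 = 5 + 5^2 = 30
So there are 30 ground terms available for substitution.
There are 3 variables to instantiate (x, z, y), each occurring in at least one literal, so different choices give different ground instances.
Number of ground instances = 30^3 = 27000.

27000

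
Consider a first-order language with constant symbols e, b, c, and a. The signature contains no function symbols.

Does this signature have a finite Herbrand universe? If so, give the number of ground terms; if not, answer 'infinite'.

There are no function symbols, so every ground term is one of the 4 constants.
The Herbrand universe is {e, b, c, a}, which is finite with 4 elements.

4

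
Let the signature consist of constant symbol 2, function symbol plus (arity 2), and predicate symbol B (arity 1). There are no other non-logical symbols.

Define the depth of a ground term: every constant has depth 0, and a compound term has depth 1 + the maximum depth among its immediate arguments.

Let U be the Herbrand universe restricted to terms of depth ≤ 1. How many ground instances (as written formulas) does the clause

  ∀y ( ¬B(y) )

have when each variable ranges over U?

2

Ground terms of depth ≤ 1:
  Count level by level. With function symbols plus/2, the terms of depth ≤ k are the 1 constant together with each function applied to depth-≤(k−1) tuples, so N_k = 1 + N_{k-1}^2.
  N_0 = 1
  N_1 = 1 + 1^2 = 2
  Explicitly: 2, plus(2, 2).
So there are 2 ground terms available for substitution.
There is 1 variable to instantiate (y),  occurring in at least one literal, so different choices give different ground instances.
Number of ground instances = 2.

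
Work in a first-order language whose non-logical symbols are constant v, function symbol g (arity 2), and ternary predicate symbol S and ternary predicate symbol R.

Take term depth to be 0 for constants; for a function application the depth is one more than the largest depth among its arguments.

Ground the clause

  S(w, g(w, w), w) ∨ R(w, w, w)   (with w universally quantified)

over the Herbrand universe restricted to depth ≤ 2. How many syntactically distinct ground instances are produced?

5

Ground terms of depth ≤ 2:
  Let N_k = |{terms of depth ≤ k}|. Then N_0 = 1 and N_k = 1 + N_{k-1}^2 for k ≥ 1 (one summand per function symbol, arity giving the exponent).
  N_0 = 1
  N_1 = 1 + 1^2 = 2
  N_2 = 1 + 2^2 = 5
  Explicitly: v, g(v, v), g(v, g(v, v)), g(g(v, v), v), g(g(v, v), g(v, v)).
So there are 5 ground terms available for substitution.
The clause has 1 distinct variable (w), which appears in the body. In the free term algebra distinct substitutions yield syntactically distinct ground instances.
Number of ground instances = 5.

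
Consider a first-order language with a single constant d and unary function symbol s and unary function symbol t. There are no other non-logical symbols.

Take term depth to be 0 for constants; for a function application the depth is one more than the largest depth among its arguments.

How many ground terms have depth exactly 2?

Write N_k for the number of ground terms of depth ≤ k. A term of depth ≤ k is either a constant or a function symbol applied to arguments of depth ≤ k−1, so N_k = 1 + N_{k-1} + N_{k-1}.
N_0 = 1
N_1 = 1 + 1 + 1 = 3
N_2 = 1 + 3 + 3 = 7
Terms of depth exactly 2: N_2 − N_1 = 7 − 3 = 4.

4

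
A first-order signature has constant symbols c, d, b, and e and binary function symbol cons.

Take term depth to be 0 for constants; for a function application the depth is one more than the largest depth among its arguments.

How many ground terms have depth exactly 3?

162816

If N_k denotes the number of depth-≤k ground terms, the 4 constants give N_0 = 4, and each function symbol of arity r contributes N_{k-1}^r new terms at level k: N_k = 4 + N_{k-1}^2.
N_0 = 4
N_1 = 4 + 4^2 = 20
N_2 = 4 + 20^2 = 404
N_3 = 4 + 404^2 = 163220
Terms of depth exactly 3: N_3 − N_2 = 163220 − 404 = 162816.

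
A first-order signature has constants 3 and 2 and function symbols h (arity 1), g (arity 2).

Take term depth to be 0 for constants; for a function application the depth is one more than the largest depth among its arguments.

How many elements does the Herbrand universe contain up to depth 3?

If N_k denotes the number of depth-≤k ground terms, the 2 constants give N_0 = 2, and each function symbol of arity r contributes N_{k-1}^r new terms at level k: N_k = 2 + N_{k-1} + N_{k-1}^2.
N_0 = 2
N_1 = 2 + 2 + 2^2 = 8
N_2 = 2 + 8 + 8^2 = 74
N_3 = 2 + 74 + 74^2 = 5552

5552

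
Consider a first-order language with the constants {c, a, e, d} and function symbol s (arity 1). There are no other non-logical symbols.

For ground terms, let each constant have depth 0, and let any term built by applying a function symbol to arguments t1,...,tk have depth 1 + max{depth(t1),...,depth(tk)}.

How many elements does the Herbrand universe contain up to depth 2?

12

Write N_k for the number of ground terms of depth ≤ k. A term of depth ≤ k is either a constant or a function symbol applied to arguments of depth ≤ k−1, so N_k = 4 + N_{k-1}.
N_0 = 4
N_1 = 4 + 4 = 8
N_2 = 4 + 8 = 12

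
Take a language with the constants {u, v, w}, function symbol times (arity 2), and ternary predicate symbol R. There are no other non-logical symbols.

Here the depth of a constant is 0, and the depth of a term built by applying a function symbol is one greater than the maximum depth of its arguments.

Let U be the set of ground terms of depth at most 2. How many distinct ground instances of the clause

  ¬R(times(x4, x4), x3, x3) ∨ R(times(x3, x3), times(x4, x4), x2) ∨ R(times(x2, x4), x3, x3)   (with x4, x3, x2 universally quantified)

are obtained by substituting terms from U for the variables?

3176523

Ground terms of depth ≤ 2:
  Write N_k for the number of ground terms of depth ≤ k. A term of depth ≤ k is either a constant or a function symbol applied to arguments of depth ≤ k−1, so N_k = 3 + N_{k-1}^2.
  N_0 = 3
  N_1 = 3 + 3^2 = 12
  N_2 = 3 + 12^2 = 147
So there are 147 ground terms available for substitution.
There are 3 variables to instantiate (x4, x3, x2), each occurring in at least one literal, so different choices give different ground instances.
Number of ground instances = 147^3 = 3176523.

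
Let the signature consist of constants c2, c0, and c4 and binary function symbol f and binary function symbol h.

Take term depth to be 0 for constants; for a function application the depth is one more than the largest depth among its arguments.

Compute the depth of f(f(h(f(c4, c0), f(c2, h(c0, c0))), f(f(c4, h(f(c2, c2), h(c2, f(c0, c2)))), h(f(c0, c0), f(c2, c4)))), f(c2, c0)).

7

depth(f(c4, c0)) = 1 + max(0, 0) = 1
depth(h(c0, c0)) = 1 + max(0, 0) = 1
depth(f(c2, h(c0, c0))) = 1 + max(0, 1) = 2
depth(h(f(c4, c0), f(c2, h(c0, c0)))) = 1 + max(1, 2) = 3
depth(f(c2, c2)) = 1 + max(0, 0) = 1
depth(f(c0, c2)) = 1 + max(0, 0) = 1
depth(h(c2, f(c0, c2))) = 1 + max(0, 1) = 2
depth(h(f(c2, c2), h(c2, f(c0, c2)))) = 1 + max(1, 2) = 3
depth(f(c4, h(f(c2, c2), h(c2, f(c0, c2))))) = 1 + max(0, 3) = 4
depth(f(c0, c0)) = 1 + max(0, 0) = 1
depth(f(c2, c4)) = 1 + max(0, 0) = 1
depth(h(f(c0, c0), f(c2, c4))) = 1 + max(1, 1) = 2
depth(f(f(c4, h(f(c2, c2), h(c2, f(c0, c2)))), h(f(c0, c0), f(c2, c4)))) = 1 + max(4, 2) = 5
depth(f(h(f(c4, c0), f(c2, h(c0, c0))), f(f(c4, h(f(c2, c2), h(c2, f(c0, c2)))), h(f(c0, c0), f(c2, c4))))) = 1 + max(3, 5) = 6
depth(f(c2, c0)) = 1 + max(0, 0) = 1
depth(f(f(h(f(c4, c0), f(c2, h(c0, c0))), f(f(c4, h(f(c2, c2), h(c2, f(c0, c2)))), h(f(c0, c0), f(c2, c4)))), f(c2, c0))) = 1 + max(6, 1) = 7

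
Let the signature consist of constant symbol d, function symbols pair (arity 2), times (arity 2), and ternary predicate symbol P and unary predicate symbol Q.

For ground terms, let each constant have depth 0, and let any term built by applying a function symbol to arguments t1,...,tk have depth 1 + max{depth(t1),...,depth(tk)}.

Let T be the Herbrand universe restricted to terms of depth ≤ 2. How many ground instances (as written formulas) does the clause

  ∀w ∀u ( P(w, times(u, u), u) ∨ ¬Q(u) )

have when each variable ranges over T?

361

Ground terms of depth ≤ 2:
  Write N_k for the number of ground terms of depth ≤ k. A term of depth ≤ k is either a constant or a function symbol applied to arguments of depth ≤ k−1, so N_k = 1 + N_{k-1}^2 + N_{k-1}^2.
  N_0 = 1
  N_1 = 1 + 1^2 + 1^2 = 3
  N_2 = 1 + 3^2 + 3^2 = 19
So there are 19 ground terms available for substitution.
The clause has 2 distinct variables (w, u), each appearing in the body. In the free term algebra distinct substitutions yield syntactically distinct ground instances.
Number of ground instances = 19^2 = 361.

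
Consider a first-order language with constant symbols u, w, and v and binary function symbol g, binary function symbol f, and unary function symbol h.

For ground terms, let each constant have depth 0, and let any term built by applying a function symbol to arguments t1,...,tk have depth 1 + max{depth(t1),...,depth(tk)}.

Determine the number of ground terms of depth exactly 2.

1155

If N_k denotes the number of depth-≤k ground terms, the 3 constants give N_0 = 3, and each function symbol of arity r contributes N_{k-1}^r new terms at level k: N_k = 3 + N_{k-1}^2 + N_{k-1}^2 + N_{k-1}.
N_0 = 3
N_1 = 3 + 3^2 + 3^2 + 3 = 24
N_2 = 3 + 24^2 + 24^2 + 24 = 1179
Terms of depth exactly 2: N_2 − N_1 = 1179 − 24 = 1155.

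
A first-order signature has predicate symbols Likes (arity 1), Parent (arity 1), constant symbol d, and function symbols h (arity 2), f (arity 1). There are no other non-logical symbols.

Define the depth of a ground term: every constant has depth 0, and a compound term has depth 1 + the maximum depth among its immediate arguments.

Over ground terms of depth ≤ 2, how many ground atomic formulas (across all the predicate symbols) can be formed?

First count ground terms of depth ≤ 2.
Let N_k count ground terms of depth at most k. Each non-constant term of depth ≤ k is some function symbol applied to depth-≤(k−1) arguments, giving N_k = 1 + N_{k-1}^2 + N_{k-1}.
N_0 = 1
N_1 = 1 + 1^2 + 1 = 3
N_2 = 1 + 3^2 + 3 = 13
So |H| = 13.
Ground atoms are formed by filling each argument slot of a predicate with a term from H, so an r-ary predicate gives |H|^r atoms:
  Likes: 13;  Parent: 13
Total ground atoms: 13 + 13 = 26.

26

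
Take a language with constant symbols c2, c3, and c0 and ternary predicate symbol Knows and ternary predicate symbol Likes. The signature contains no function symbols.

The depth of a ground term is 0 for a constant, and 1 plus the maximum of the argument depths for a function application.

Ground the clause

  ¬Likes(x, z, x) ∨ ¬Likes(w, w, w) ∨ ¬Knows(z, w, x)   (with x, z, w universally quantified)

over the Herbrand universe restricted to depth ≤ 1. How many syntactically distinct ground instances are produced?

27

Ground terms of depth ≤ 1:
  With no function symbols every ground term is a constant, so there are exactly 3 ground terms at every depth bound.
  N_0 = 3
  N_1 = 3
So there are 3 ground terms available for substitution.
The clause has 3 distinct variables (x, z, w), each appearing in the body. In the free term algebra distinct substitutions yield syntactically distinct ground instances.
Number of ground instances = 3^3 = 27.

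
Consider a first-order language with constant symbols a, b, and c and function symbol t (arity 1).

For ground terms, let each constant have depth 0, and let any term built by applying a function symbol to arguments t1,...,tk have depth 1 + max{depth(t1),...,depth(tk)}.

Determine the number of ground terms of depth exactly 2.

3

Count level by level. With function symbols t/1, the terms of depth ≤ k are the 3 constants together with each function applied to depth-≤(k−1) tuples, so N_k = 3 + N_{k-1}.
N_0 = 3
N_1 = 3 + 3 = 6
N_2 = 3 + 6 = 9
Terms of depth exactly 2: N_2 − N_1 = 9 − 6 = 3.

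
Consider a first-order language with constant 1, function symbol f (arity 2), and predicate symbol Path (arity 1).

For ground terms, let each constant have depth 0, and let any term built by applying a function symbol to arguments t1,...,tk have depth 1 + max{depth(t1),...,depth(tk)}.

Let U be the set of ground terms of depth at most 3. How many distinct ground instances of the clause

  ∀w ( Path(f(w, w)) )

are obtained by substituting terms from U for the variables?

Ground terms of depth ≤ 3:
  Let N_k = |{terms of depth ≤ k}|. Then N_0 = 1 and N_k = 1 + N_{k-1}^2 for k ≥ 1 (one summand per function symbol, arity giving the exponent).
  N_0 = 1
  N_1 = 1 + 1^2 = 2
  N_2 = 1 + 2^2 = 5
  N_3 = 1 + 5^2 = 26
So there are 26 ground terms available for substitution.
There is 1 variable to instantiate (w),  occurring in at least one literal, so different choices give different ground instances.
Number of ground instances = 26.

26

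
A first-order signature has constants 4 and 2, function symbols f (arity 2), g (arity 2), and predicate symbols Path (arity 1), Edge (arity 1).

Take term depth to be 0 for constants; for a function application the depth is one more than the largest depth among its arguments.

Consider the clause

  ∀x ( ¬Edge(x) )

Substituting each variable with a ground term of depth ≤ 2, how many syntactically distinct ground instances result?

Ground terms of depth ≤ 2:
  Count level by level. With function symbols f/2, g/2, the terms of depth ≤ k are the 2 constants together with each function applied to depth-≤(k−1) tuples, so N_k = 2 + N_{k-1}^2 + N_{k-1}^2.
  N_0 = 2
  N_1 = 2 + 2^2 + 2^2 = 10
  N_2 = 2 + 10^2 + 10^2 = 202
So there are 202 ground terms available for substitution.
The clause has 1 distinct variable (x), which appears in the body. In the free term algebra distinct substitutions yield syntactically distinct ground instances.
Number of ground instances = 202.

202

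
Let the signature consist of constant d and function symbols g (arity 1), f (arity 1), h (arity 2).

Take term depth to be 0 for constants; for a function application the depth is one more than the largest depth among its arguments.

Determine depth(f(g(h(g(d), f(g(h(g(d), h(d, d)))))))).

7

depth(g(d)) = 1 + depth(d) = 1 + 0 = 1
depth(h(d, d)) = 1 + max(0, 0) = 1
depth(h(g(d), h(d, d))) = 1 + max(1, 1) = 2
depth(g(h(g(d), h(d, d)))) = 1 + depth(h(g(d), h(d, d))) = 1 + 2 = 3
depth(f(g(h(g(d), h(d, d))))) = 1 + depth(g(h(g(d), h(d, d)))) = 1 + 3 = 4
depth(h(g(d), f(g(h(g(d), h(d, d)))))) = 1 + max(1, 4) = 5
depth(g(h(g(d), f(g(h(g(d), h(d, d))))))) = 1 + depth(h(g(d), f(g(h(g(d), h(d, d)))))) = 1 + 5 = 6
depth(f(g(h(g(d), f(g(h(g(d), h(d, d)))))))) = 1 + depth(g(h(g(d), f(g(h(g(d), h(d, d))))))) = 1 + 6 = 7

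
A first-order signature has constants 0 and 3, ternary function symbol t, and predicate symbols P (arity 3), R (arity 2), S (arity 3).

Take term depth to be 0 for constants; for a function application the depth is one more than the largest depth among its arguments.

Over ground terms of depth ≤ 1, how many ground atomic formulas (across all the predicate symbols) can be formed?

2100

First count ground terms of depth ≤ 1.
If N_k denotes the number of depth-≤k ground terms, the 2 constants give N_0 = 2, and each function symbol of arity r contributes N_{k-1}^r new terms at level k: N_k = 2 + N_{k-1}^3.
N_0 = 2
N_1 = 2 + 2^3 = 10
Explicitly: 0, 3, t(0, 0, 0), t(0, 0, 3), t(0, 3, 0), t(0, 3, 3), t(3, 0, 0), t(3, 0, 3), t(3, 3, 0), t(3, 3, 3).
So |H| = 10.
A ground atom is a predicate applied to a tuple of terms from H, so the count is the sum over predicates of |H|^arity:
  P: 10^3 = 1000;  R: 10^2 = 100;  S: 10^3 = 1000
Total ground atoms: 1000 + 100 + 1000 = 2100.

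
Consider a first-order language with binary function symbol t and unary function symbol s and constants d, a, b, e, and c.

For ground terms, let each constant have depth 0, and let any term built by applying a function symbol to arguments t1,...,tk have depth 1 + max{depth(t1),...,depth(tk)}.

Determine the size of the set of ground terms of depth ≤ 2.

Count level by level. With function symbols t/2, s/1, the terms of depth ≤ k are the 5 constants together with each function applied to depth-≤(k−1) tuples, so N_k = 5 + N_{k-1}^2 + N_{k-1}.
N_0 = 5
N_1 = 5 + 5^2 + 5 = 35
N_2 = 5 + 35^2 + 35 = 1265

1265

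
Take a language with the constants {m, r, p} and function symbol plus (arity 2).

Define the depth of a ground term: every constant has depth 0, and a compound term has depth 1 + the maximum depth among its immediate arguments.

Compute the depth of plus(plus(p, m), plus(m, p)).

2

depth(plus(p, m)) = 1 + max(0, 0) = 1
depth(plus(m, p)) = 1 + max(0, 0) = 1
depth(plus(plus(p, m), plus(m, p))) = 1 + max(1, 1) = 2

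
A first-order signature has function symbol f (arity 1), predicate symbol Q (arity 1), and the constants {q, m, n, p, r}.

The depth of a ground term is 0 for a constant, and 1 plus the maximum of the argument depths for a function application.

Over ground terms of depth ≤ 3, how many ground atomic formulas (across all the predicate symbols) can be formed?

First count ground terms of depth ≤ 3.
Write N_k for the number of ground terms of depth ≤ k. A term of depth ≤ k is either a constant or a function symbol applied to arguments of depth ≤ k−1, so N_k = 5 + N_{k-1}.
N_0 = 5
N_1 = 5 + 5 = 10
N_2 = 5 + 10 = 15
N_3 = 5 + 15 = 20
So |H| = 20.
Ground atoms are formed by filling each argument slot of a predicate with a term from H, so an r-ary predicate gives |H|^r atoms:
  Q: 20
Total ground atoms: 20.

20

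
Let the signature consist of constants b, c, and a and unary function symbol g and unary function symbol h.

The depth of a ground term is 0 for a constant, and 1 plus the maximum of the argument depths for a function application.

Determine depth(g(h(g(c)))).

3

depth(g(c)) = 1 + depth(c) = 1 + 0 = 1
depth(h(g(c))) = 1 + depth(g(c)) = 1 + 1 = 2
depth(g(h(g(c)))) = 1 + depth(h(g(c))) = 1 + 2 = 3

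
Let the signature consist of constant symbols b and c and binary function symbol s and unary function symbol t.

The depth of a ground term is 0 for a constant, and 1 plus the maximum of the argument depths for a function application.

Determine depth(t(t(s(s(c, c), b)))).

4

depth(s(c, c)) = 1 + max(0, 0) = 1
depth(s(s(c, c), b)) = 1 + max(1, 0) = 2
depth(t(s(s(c, c), b))) = 1 + depth(s(s(c, c), b)) = 1 + 2 = 3
depth(t(t(s(s(c, c), b)))) = 1 + depth(t(s(s(c, c), b))) = 1 + 3 = 4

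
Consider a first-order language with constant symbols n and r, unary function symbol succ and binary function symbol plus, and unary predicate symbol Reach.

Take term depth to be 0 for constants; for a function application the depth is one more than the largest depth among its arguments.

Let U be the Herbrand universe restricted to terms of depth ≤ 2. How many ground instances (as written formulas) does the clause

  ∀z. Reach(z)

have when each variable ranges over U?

74

Ground terms of depth ≤ 2:
  Let N_k = |{terms of depth ≤ k}|. Then N_0 = 2 and N_k = 2 + N_{k-1} + N_{k-1}^2 for k ≥ 1 (one summand per function symbol, arity giving the exponent).
  N_0 = 2
  N_1 = 2 + 2 + 2^2 = 8
  N_2 = 2 + 8 + 8^2 = 74
So there are 74 ground terms available for substitution.
There is 1 variable to instantiate (z),  occurring in at least one literal, so different choices give different ground instances.
Number of ground instances = 74.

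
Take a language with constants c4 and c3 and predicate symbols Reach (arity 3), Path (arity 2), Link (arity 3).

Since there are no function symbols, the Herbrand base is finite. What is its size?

With no function symbols, the Herbrand universe is just the 2 constants.
Ground atoms per predicate: Reach: 2^3 = 8, Path: 2^2 = 4, Link: 2^3 = 8.
Herbrand base size = 8 + 4 + 8 = 20.

20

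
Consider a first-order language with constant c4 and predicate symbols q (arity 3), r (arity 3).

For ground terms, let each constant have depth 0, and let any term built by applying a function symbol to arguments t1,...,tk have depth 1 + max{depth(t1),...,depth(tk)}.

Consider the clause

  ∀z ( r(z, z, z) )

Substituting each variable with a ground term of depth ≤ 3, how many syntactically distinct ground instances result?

1

Ground terms of depth ≤ 3:
  With no function symbols every ground term is a constant, so there is exactly 1 ground term at every depth bound.
  N_0 = 1
  N_1 = 1
  N_2 = 1
  N_3 = 1
  Explicitly: c4.
So there is exactly 1 ground term available for substitution.
There is 1 variable to instantiate (z),  occurring in at least one literal, so different choices give different ground instances.
Number of ground instances = 1.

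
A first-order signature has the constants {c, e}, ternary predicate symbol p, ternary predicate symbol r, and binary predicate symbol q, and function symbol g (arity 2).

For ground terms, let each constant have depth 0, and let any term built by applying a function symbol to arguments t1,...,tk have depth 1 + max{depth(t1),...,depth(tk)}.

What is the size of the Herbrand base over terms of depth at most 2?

First count ground terms of depth ≤ 2.
If N_k denotes the number of depth-≤k ground terms, the 2 constants give N_0 = 2, and each function symbol of arity r contributes N_{k-1}^r new terms at level k: N_k = 2 + N_{k-1}^2.
N_0 = 2
N_1 = 2 + 2^2 = 6
N_2 = 2 + 6^2 = 38
So |H| = 38.
Each predicate of arity r yields |H|^r ground atoms (one per choice of an r-tuple from H):
  p: 38^3 = 54872;  r: 38^3 = 54872;  q: 38^2 = 1444
Total ground atoms: 54872 + 54872 + 1444 = 111188.

111188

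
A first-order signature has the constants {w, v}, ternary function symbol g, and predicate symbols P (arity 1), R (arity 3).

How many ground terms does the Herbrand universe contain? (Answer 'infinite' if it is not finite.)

The signature has at least one function symbol (g, arity 3) and at least one constant (w).
Iterating g gives infinitely many distinct ground terms: w, g(w, w, w), g(g(w, w, w), g(w, w, w), g(w, w, w)), ...
So the Herbrand universe is infinite.

infinite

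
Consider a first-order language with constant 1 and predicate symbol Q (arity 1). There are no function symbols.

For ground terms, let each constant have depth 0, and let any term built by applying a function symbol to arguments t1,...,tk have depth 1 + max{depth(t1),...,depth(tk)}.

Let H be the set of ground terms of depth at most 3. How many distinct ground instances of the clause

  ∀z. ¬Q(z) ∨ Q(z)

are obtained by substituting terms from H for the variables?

1

Ground terms of depth ≤ 3:
  With no function symbols every ground term is a constant, so there is exactly 1 ground term at every depth bound.
  N_0 = 1
  N_1 = 1
  N_2 = 1
  N_3 = 1
  Explicitly: 1.
So there is exactly 1 ground term available for substitution.
There is 1 variable to instantiate (z),  occurring in at least one literal, so different choices give different ground instances.
Number of ground instances = 1.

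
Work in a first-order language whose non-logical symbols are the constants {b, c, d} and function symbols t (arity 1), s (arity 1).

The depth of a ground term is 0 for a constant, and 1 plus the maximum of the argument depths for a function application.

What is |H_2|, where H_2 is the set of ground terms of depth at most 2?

21

Count level by level. With function symbols t/1, s/1, the terms of depth ≤ k are the 3 constants together with each function applied to depth-≤(k−1) tuples, so N_k = 3 + N_{k-1} + N_{k-1}.
N_0 = 3
N_1 = 3 + 3 + 3 = 9
N_2 = 3 + 9 + 9 = 21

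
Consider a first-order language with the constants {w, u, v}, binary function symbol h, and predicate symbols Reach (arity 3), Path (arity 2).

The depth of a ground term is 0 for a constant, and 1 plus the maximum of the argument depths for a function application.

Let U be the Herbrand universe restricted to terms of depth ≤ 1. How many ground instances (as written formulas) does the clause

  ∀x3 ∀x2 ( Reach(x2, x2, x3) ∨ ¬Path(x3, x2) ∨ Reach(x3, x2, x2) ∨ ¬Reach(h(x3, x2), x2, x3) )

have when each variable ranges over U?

144

Ground terms of depth ≤ 1:
  Count level by level. With function symbols h/2, the terms of depth ≤ k are the 3 constants together with each function applied to depth-≤(k−1) tuples, so N_k = 3 + N_{k-1}^2.
  N_0 = 3
  N_1 = 3 + 3^2 = 12
  Explicitly: w, u, v, h(w, w), h(w, u), h(w, v), h(u, w), h(u, u), h(u, v), h(v, w), h(v, u), h(v, v).
So there are 12 ground terms available for substitution.
Each of x3, x2 ranges independently over the available ground terms, and distinct assignments produce distinct instances.
Number of ground instances = 12^2 = 144.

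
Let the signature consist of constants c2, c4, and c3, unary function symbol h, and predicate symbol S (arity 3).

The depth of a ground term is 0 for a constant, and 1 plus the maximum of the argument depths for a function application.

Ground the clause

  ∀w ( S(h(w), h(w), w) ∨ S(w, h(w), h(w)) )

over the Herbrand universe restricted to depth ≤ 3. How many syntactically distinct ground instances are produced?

Ground terms of depth ≤ 3:
  Let N_k = |{terms of depth ≤ k}|. Then N_0 = 3 and N_k = 3 + N_{k-1} for k ≥ 1 (one summand per function symbol, arity giving the exponent).
  N_0 = 3
  N_1 = 3 + 3 = 6
  N_2 = 3 + 6 = 9
  N_3 = 3 + 9 = 12
  Explicitly: c2, c4, c3, h(c2), h(c4), h(c3), h(h(c2)), h(h(c4)), h(h(c3)), h(h(h(c2))), h(h(h(c4))), h(h(h(c3))).
So there are 12 ground terms available for substitution.
The variable w ranges independently over the available ground terms, and distinct assignments produce distinct instances.
Number of ground instances = 12.

12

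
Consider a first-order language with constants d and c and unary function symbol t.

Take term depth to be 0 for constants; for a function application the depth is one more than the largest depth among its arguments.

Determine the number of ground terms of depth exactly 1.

2

Write N_k for the number of ground terms of depth ≤ k. A term of depth ≤ k is either a constant or a function symbol applied to arguments of depth ≤ k−1, so N_k = 2 + N_{k-1}.
N_0 = 2
N_1 = 2 + 2 = 4
Terms of depth exactly 1: N_1 − N_0 = 4 − 2 = 2.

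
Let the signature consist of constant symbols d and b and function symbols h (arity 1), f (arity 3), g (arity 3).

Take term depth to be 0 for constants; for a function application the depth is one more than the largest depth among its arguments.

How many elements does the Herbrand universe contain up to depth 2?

Let N_k count ground terms of depth at most k. Each non-constant term of depth ≤ k is some function symbol applied to depth-≤(k−1) arguments, giving N_k = 2 + N_{k-1} + N_{k-1}^3 + N_{k-1}^3.
N_0 = 2
N_1 = 2 + 2 + 2^3 + 2^3 = 20
N_2 = 2 + 20 + 20^3 + 20^3 = 16022

16022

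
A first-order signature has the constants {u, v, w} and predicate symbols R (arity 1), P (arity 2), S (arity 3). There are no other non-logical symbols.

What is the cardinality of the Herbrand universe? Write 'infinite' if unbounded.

There are no function symbols, so every ground term is one of the 3 constants.
The Herbrand universe is {u, v, w}, which is finite with 3 elements.

3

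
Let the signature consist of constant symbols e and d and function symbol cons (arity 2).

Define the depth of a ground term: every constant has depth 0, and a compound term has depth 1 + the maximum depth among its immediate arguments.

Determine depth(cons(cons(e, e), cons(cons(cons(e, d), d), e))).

depth(cons(e, e)) = 1 + max(0, 0) = 1
depth(cons(e, d)) = 1 + max(0, 0) = 1
depth(cons(cons(e, d), d)) = 1 + max(1, 0) = 2
depth(cons(cons(cons(e, d), d), e)) = 1 + max(2, 0) = 3
depth(cons(cons(e, e), cons(cons(cons(e, d), d), e))) = 1 + max(1, 3) = 4

4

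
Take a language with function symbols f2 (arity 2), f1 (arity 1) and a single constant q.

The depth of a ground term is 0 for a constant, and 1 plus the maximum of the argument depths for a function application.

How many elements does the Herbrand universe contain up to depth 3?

Count level by level. With function symbols f2/2, f1/1, the terms of depth ≤ k are the 1 constant together with each function applied to depth-≤(k−1) tuples, so N_k = 1 + N_{k-1}^2 + N_{k-1}.
N_0 = 1
N_1 = 1 + 1^2 + 1 = 3
N_2 = 1 + 3^2 + 3 = 13
N_3 = 1 + 13^2 + 13 = 183

183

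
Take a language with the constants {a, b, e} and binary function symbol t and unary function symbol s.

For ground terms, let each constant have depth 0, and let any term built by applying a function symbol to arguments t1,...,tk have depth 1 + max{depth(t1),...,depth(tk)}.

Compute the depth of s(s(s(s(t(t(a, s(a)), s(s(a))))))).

depth(s(a)) = 1 + depth(a) = 1 + 0 = 1
depth(t(a, s(a))) = 1 + max(0, 1) = 2
depth(s(s(a))) = 1 + depth(s(a)) = 1 + 1 = 2
depth(t(t(a, s(a)), s(s(a)))) = 1 + max(2, 2) = 3
depth(s(t(t(a, s(a)), s(s(a))))) = 1 + depth(t(t(a, s(a)), s(s(a)))) = 1 + 3 = 4
depth(s(s(t(t(a, s(a)), s(s(a)))))) = 1 + depth(s(t(t(a, s(a)), s(s(a))))) = 1 + 4 = 5
depth(s(s(s(t(t(a, s(a)), s(s(a))))))) = 1 + depth(s(s(t(t(a, s(a)), s(s(a)))))) = 1 + 5 = 6
depth(s(s(s(s(t(t(a, s(a)), s(s(a)))))))) = 1 + depth(s(s(s(t(t(a, s(a)), s(s(a))))))) = 1 + 6 = 7

7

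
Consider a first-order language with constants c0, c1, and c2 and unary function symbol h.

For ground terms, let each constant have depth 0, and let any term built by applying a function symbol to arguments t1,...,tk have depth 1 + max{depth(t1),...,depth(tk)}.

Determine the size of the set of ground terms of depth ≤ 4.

15

Write N_k for the number of ground terms of depth ≤ k. A term of depth ≤ k is either a constant or a function symbol applied to arguments of depth ≤ k−1, so N_k = 3 + N_{k-1}.
N_0 = 3
N_1 = 3 + 3 = 6
N_2 = 3 + 6 = 9
N_3 = 3 + 9 = 12
N_4 = 3 + 12 = 15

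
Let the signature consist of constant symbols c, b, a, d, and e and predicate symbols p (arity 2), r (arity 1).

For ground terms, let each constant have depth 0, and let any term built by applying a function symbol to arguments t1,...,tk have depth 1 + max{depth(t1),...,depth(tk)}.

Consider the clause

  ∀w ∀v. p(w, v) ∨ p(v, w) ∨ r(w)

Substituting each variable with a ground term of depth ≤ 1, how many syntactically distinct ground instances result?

25

Ground terms of depth ≤ 1:
  With no function symbols every ground term is a constant, so there are exactly 5 ground terms at every depth bound.
  N_0 = 5
  N_1 = 5
So there are 5 ground terms available for substitution.
The clause has 2 distinct variables (w, v), each appearing in the body. In the free term algebra distinct substitutions yield syntactically distinct ground instances.
Number of ground instances = 5^2 = 25.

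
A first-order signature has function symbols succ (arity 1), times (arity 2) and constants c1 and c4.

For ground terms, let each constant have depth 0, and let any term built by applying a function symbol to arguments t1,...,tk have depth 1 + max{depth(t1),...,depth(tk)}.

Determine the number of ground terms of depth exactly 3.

5478

Let N_k = |{terms of depth ≤ k}|. Then N_0 = 2 and N_k = 2 + N_{k-1} + N_{k-1}^2 for k ≥ 1 (one summand per function symbol, arity giving the exponent).
N_0 = 2
N_1 = 2 + 2 + 2^2 = 8
N_2 = 2 + 8 + 8^2 = 74
N_3 = 2 + 74 + 74^2 = 5552
Terms of depth exactly 3: N_3 − N_2 = 5552 − 74 = 5478.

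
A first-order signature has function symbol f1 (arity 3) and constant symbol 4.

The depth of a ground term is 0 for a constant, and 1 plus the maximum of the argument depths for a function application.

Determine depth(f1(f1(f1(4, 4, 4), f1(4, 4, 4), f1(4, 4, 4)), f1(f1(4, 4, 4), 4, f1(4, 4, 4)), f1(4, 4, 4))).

depth(f1(4, 4, 4)) = 1 + max(0, 0, 0) = 1
depth(f1(f1(4, 4, 4), f1(4, 4, 4), f1(4, 4, 4))) = 1 + max(1, 1, 1) = 2
depth(f1(f1(4, 4, 4), 4, f1(4, 4, 4))) = 1 + max(1, 0, 1) = 2
depth(f1(f1(f1(4, 4, 4), f1(4, 4, 4), f1(4, 4, 4)), f1(f1(4, 4, 4), 4, f1(4, 4, 4)), f1(4, 4, 4))) = 1 + max(2, 2, 1) = 3

3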